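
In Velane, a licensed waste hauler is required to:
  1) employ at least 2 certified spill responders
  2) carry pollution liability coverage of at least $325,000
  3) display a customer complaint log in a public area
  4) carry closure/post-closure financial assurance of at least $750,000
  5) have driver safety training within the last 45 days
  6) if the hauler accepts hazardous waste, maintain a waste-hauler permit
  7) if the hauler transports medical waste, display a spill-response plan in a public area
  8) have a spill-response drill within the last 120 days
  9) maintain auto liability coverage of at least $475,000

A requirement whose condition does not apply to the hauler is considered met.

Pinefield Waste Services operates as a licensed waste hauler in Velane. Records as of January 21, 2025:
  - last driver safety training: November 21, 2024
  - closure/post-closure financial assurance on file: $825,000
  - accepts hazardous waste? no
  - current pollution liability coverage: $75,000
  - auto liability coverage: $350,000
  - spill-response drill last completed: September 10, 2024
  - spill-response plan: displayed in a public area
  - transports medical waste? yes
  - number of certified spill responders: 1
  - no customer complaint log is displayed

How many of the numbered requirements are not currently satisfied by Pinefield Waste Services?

6

1. certified spill responders 1 < 2 → not met
2. pollution liability coverage $75,000 < $325,000 → not met
3. customer complaint log absent → not met
4. closure/post-closure financial assurance $825,000 ≥ $750,000 → met
5. driver safety training 61 days ago vs limit 45 → not met
6. condition 'accepts hazardous waste' does not hold → requirement n/a → met
7. condition 'transports medical waste' holds; spill-response plan present → met
8. spill-response drill 133 days ago vs limit 120 → not met
9. auto liability coverage $350,000 < $475,000 → not met
Not met: 6 of 9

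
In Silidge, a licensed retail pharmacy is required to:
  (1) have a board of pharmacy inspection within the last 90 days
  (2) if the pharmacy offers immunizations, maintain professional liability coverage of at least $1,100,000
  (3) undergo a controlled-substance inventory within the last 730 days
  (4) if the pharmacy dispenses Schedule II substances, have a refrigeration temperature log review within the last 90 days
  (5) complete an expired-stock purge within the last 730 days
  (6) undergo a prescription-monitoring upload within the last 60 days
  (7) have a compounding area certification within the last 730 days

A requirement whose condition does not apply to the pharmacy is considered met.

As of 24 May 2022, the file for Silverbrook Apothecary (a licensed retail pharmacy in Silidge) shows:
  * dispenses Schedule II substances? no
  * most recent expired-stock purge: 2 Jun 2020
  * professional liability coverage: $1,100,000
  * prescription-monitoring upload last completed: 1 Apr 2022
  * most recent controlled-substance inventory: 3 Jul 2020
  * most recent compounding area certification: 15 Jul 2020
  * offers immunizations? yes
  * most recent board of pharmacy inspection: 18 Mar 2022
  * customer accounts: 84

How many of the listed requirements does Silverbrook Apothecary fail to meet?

0

1. board of pharmacy inspection 67 days ago vs limit 90 → met
2. condition 'offers immunizations' holds; professional liability coverage $1,100,000 ≥ $1,100,000 → met
3. controlled-substance inventory 690 days ago vs limit 730 → met
4. condition 'dispenses Schedule II substances' does not hold → requirement n/a → met
5. expired-stock purge 721 days ago vs limit 730 → met
6. prescription-monitoring upload 53 days ago vs limit 60 → met
7. compounding area certification 678 days ago vs limit 730 → met
Not met: 0 of 7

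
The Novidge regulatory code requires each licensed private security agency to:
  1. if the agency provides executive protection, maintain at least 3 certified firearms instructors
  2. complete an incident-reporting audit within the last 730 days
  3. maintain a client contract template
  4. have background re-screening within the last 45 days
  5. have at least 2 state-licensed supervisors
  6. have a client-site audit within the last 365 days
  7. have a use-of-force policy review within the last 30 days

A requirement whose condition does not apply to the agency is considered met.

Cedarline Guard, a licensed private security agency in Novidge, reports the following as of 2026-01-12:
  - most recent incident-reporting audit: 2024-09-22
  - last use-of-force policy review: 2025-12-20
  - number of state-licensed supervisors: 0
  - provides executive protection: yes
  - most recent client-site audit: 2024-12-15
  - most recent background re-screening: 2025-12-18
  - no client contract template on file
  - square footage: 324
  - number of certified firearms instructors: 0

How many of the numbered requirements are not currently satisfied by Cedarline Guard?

4

1. condition 'provides executive protection' holds; certified firearms instructors 0 < 3 → not met
2. incident-reporting audit 477 days ago vs limit 730 → met
3. client contract template absent → not met
4. background re-screening 25 days ago vs limit 45 → met
5. state-licensed supervisors 0 < 2 → not met
6. client-site audit 393 days ago vs limit 365 → not met
7. use-of-force policy review 23 days ago vs limit 30 → met
Not met: 4 of 7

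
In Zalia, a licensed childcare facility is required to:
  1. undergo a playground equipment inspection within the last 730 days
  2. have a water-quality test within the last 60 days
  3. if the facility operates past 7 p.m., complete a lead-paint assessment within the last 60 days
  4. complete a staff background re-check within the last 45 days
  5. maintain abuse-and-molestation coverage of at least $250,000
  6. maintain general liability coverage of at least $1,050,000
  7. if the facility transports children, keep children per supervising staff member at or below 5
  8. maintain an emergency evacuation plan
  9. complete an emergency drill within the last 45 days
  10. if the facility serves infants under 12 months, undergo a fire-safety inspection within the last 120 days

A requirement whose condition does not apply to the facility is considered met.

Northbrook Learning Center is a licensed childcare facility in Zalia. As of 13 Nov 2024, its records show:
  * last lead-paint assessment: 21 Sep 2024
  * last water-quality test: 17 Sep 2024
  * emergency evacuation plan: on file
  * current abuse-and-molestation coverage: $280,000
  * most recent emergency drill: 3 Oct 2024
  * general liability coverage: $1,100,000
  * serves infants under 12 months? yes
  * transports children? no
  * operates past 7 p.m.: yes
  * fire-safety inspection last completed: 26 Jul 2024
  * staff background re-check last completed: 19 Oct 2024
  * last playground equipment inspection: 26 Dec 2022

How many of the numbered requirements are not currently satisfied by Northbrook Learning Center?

0

1. playground equipment inspection 688 days ago vs limit 730 → met
2. water-quality test 57 days ago vs limit 60 → met
3. condition 'operates past 7 p.m.' holds; lead-paint assessment 53 days ago vs limit 60 → met
4. staff background re-check 25 days ago vs limit 45 → met
5. abuse-and-molestation coverage $280,000 ≥ $250,000 → met
6. general liability coverage $1,100,000 ≥ $1,050,000 → met
7. condition 'transports children' does not hold → requirement n/a → met
8. emergency evacuation plan present → met
9. emergency drill 41 days ago vs limit 45 → met
10. condition 'serves infants under 12 months' holds; fire-safety inspection 110 days ago vs limit 120 → met
Not met: 0 of 10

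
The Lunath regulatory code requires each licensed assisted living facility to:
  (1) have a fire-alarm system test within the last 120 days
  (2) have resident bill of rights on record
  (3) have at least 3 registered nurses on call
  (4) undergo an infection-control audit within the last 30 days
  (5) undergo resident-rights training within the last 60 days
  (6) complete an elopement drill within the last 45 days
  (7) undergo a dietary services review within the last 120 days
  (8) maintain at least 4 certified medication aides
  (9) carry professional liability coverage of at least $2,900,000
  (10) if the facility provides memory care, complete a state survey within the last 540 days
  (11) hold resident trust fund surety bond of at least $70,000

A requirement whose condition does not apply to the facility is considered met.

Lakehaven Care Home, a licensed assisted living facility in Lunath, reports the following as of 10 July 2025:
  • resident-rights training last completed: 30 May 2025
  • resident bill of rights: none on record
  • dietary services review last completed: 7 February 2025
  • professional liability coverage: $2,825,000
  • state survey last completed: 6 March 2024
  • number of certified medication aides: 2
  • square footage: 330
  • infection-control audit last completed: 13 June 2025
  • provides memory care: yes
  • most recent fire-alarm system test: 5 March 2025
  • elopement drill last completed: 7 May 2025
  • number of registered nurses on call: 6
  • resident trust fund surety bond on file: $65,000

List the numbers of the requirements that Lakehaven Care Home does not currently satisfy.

1. fire-alarm system test 127 days ago vs limit 120 → not met
2. resident bill of rights absent → not met
3. registered nurses on call 6 ≥ 3 → met
4. infection-control audit 27 days ago vs limit 30 → met
5. resident-rights training 41 days ago vs limit 60 → met
6. elopement drill 64 days ago vs limit 45 → not met
7. dietary services review 153 days ago vs limit 120 → not met
8. certified medication aides 2 < 4 → not met
9. professional liability coverage $2,825,000 < $2,900,000 → not met
10. condition 'provides memory care' holds; state survey 491 days ago vs limit 540 → met
11. resident trust fund surety bond $65,000 < $70,000 → not met
Not met: 1, 2, 6, 7, 8, 9, 11

1, 2, 6, 7, 8, 9, 11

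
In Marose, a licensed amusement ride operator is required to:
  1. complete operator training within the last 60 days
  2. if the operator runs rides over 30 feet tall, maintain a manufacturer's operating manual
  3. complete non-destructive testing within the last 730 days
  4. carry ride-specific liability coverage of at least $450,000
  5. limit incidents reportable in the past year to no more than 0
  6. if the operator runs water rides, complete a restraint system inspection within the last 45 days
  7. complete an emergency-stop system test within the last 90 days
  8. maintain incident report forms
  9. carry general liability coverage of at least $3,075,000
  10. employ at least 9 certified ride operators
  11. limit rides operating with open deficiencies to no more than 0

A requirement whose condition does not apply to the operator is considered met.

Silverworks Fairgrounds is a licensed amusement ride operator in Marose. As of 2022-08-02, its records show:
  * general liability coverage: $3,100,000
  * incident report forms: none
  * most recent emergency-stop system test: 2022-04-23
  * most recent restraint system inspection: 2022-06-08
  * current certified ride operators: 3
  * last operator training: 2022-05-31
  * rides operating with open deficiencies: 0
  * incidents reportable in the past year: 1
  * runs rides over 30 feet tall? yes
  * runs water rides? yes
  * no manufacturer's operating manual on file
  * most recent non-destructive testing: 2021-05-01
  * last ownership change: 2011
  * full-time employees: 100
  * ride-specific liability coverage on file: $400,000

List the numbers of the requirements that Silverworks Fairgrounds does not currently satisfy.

1. operator training 63 days ago vs limit 60 → not met
2. condition 'runs rides over 30 feet tall' holds; manufacturer's operating manual absent → not met
3. non-destructive testing 458 days ago vs limit 730 → met
4. ride-specific liability coverage $400,000 < $450,000 → not met
5. incidents reportable in the past year 1 > 0 → not met
6. condition 'runs water rides' holds; restraint system inspection 55 days ago vs limit 45 → not met
7. emergency-stop system test 101 days ago vs limit 90 → not met
8. incident report forms absent → not met
9. general liability coverage $3,100,000 ≥ $3,075,000 → met
10. certified ride operators 3 < 9 → not met
11. rides operating with open deficiencies 0 ≤ 0 → met
Not met: 1, 2, 4, 5, 6, 7, 8, 10

1, 2, 4, 5, 6, 7, 8, 10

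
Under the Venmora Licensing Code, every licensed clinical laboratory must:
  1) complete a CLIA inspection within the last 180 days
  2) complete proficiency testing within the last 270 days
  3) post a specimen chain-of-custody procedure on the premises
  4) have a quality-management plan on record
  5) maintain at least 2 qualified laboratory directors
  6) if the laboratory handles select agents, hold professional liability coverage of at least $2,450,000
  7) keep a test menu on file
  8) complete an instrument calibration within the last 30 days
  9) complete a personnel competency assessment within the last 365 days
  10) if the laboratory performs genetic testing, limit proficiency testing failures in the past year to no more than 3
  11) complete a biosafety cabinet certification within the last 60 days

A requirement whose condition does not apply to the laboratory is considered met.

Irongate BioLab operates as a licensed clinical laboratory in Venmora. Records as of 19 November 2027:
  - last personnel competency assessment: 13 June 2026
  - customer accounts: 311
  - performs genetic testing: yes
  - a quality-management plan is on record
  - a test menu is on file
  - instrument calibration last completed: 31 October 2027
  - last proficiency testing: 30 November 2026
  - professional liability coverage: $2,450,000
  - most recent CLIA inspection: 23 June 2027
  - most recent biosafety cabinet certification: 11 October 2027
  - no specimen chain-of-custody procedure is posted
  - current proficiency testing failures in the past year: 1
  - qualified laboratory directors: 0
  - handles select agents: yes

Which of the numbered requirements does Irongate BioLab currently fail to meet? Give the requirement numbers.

1. CLIA inspection 149 days ago vs limit 180 → met
2. proficiency testing 354 days ago vs limit 270 → not met
3. specimen chain-of-custody procedure absent → not met
4. quality-management plan present → met
5. qualified laboratory directors 0 < 2 → not met
6. condition 'handles select agents' holds; professional liability coverage $2,450,000 ≥ $2,450,000 → met
7. test menu present → met
8. instrument calibration 19 days ago vs limit 30 → met
9. personnel competency assessment 524 days ago vs limit 365 → not met
10. condition 'performs genetic testing' holds; proficiency testing failures in the past year 1 ≤ 3 → met
11. biosafety cabinet certification 39 days ago vs limit 60 → met
Not met: 2, 3, 5, 9

2, 3, 5, 9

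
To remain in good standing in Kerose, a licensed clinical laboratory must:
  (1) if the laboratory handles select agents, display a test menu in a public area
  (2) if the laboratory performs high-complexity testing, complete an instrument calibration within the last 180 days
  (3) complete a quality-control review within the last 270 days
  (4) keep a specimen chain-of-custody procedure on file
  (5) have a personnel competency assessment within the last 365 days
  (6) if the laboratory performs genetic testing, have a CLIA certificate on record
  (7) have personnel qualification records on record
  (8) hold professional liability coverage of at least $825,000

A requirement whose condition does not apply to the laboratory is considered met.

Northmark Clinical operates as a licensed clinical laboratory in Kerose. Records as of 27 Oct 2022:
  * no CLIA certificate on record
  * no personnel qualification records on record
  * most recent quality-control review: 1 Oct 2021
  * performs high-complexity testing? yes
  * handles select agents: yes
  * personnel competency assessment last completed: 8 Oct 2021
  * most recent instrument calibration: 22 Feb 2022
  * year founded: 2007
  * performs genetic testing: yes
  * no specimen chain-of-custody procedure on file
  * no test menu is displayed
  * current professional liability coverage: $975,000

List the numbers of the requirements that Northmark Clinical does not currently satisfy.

1, 2, 3, 4, 5, 6, 7

1. condition 'handles select agents' holds; test menu absent → not met
2. condition 'performs high-complexity testing' holds; instrument calibration 247 days ago vs limit 180 → not met
3. quality-control review 391 days ago vs limit 270 → not met
4. specimen chain-of-custody procedure absent → not met
5. personnel competency assessment 384 days ago vs limit 365 → not met
6. condition 'performs genetic testing' holds; CLIA certificate absent → not met
7. personnel qualification records absent → not met
8. professional liability coverage $975,000 ≥ $825,000 → met
Not met: 1, 2, 3, 4, 5, 6, 7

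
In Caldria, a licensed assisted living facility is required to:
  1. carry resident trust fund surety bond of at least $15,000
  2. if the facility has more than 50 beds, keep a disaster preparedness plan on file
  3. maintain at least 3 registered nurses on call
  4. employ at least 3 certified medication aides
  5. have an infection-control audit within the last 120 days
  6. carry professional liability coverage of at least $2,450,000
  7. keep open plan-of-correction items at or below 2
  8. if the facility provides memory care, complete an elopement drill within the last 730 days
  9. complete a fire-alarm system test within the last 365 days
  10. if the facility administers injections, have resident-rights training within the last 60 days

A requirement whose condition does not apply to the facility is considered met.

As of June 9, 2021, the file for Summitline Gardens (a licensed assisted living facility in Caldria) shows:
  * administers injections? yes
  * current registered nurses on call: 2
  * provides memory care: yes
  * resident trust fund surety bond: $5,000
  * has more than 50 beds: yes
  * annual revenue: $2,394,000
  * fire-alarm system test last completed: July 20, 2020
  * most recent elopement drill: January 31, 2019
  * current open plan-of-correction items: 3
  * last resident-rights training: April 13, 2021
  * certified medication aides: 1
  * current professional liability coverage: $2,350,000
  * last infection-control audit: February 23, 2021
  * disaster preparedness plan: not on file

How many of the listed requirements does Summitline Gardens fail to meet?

1. resident trust fund surety bond $5,000 < $15,000 → not met
2. condition 'has more than 50 beds' holds; disaster preparedness plan absent → not met
3. registered nurses on call 2 < 3 → not met
4. certified medication aides 1 < 3 → not met
5. infection-control audit 106 days ago vs limit 120 → met
6. professional liability coverage $2,350,000 < $2,450,000 → not met
7. open plan-of-correction items 3 > 2 → not met
8. condition 'provides memory care' holds; elopement drill 860 days ago vs limit 730 → not met
9. fire-alarm system test 324 days ago vs limit 365 → met
10. condition 'administers injections' holds; resident-rights training 57 days ago vs limit 60 → met
Not met: 7 of 10

7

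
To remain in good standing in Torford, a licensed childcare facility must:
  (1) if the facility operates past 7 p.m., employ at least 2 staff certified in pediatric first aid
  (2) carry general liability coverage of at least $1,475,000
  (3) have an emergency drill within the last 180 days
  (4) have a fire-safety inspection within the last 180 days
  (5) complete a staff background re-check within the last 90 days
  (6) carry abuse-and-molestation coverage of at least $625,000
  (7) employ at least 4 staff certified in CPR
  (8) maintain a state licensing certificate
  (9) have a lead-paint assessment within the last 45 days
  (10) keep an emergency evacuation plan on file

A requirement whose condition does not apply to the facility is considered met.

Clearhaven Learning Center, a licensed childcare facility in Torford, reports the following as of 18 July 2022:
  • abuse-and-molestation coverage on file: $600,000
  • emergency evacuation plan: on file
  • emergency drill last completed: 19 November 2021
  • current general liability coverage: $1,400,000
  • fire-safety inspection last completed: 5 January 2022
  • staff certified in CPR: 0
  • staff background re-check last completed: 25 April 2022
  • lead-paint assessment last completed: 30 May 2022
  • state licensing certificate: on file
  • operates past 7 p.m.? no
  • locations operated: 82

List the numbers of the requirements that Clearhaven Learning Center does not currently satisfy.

1. condition 'operates past 7 p.m.' does not hold → requirement n/a → met
2. general liability coverage $1,400,000 < $1,475,000 → not met
3. emergency drill 241 days ago vs limit 180 → not met
4. fire-safety inspection 194 days ago vs limit 180 → not met
5. staff background re-check 84 days ago vs limit 90 → met
6. abuse-and-molestation coverage $600,000 < $625,000 → not met
7. staff certified in CPR 0 < 4 → not met
8. state licensing certificate present → met
9. lead-paint assessment 49 days ago vs limit 45 → not met
10. emergency evacuation plan present → met
Not met: 2, 3, 4, 6, 7, 9

2, 3, 4, 6, 7, 9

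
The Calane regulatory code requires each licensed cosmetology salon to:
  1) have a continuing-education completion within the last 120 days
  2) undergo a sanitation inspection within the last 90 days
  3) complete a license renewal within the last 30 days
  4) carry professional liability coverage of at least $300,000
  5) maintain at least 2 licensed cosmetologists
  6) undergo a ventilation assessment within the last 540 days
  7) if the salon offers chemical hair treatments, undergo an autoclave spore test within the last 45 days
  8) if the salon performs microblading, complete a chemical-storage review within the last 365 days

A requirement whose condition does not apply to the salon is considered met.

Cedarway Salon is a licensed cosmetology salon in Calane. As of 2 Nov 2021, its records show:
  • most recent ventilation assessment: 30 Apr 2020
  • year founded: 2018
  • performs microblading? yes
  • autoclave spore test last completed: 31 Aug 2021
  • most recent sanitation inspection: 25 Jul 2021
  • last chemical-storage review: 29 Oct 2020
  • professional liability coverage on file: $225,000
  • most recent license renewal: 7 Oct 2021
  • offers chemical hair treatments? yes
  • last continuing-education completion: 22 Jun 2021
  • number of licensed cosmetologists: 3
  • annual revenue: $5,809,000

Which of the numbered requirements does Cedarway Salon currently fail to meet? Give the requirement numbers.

1, 2, 4, 6, 7, 8

1. continuing-education completion 133 days ago vs limit 120 → not met
2. sanitation inspection 100 days ago vs limit 90 → not met
3. license renewal 26 days ago vs limit 30 → met
4. professional liability coverage $225,000 < $300,000 → not met
5. licensed cosmetologists 3 ≥ 2 → met
6. ventilation assessment 551 days ago vs limit 540 → not met
7. condition 'offers chemical hair treatments' holds; autoclave spore test 63 days ago vs limit 45 → not met
8. condition 'performs microblading' holds; chemical-storage review 369 days ago vs limit 365 → not met
Not met: 1, 2, 4, 6, 7, 8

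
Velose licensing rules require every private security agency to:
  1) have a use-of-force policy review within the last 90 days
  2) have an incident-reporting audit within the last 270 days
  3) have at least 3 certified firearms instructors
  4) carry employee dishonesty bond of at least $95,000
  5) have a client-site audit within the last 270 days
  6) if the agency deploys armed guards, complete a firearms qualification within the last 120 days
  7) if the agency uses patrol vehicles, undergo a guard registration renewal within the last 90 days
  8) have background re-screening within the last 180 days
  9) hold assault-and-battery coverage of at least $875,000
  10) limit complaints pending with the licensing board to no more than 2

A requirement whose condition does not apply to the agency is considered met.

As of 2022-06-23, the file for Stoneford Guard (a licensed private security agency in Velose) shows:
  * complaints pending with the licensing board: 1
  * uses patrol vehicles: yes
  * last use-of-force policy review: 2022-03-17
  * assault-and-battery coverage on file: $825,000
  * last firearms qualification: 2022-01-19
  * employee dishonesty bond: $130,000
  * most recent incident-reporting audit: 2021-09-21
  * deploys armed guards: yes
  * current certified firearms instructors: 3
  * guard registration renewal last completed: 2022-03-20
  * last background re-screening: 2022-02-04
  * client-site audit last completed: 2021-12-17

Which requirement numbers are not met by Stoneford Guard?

1. use-of-force policy review 98 days ago vs limit 90 → not met
2. incident-reporting audit 275 days ago vs limit 270 → not met
3. certified firearms instructors 3 ≥ 3 → met
4. employee dishonesty bond $130,000 ≥ $95,000 → met
5. client-site audit 188 days ago vs limit 270 → met
6. condition 'deploys armed guards' holds; firearms qualification 155 days ago vs limit 120 → not met
7. condition 'uses patrol vehicles' holds; guard registration renewal 95 days ago vs limit 90 → not met
8. background re-screening 139 days ago vs limit 180 → met
9. assault-and-battery coverage $825,000 < $875,000 → not met
10. complaints pending with the licensing board 1 ≤ 2 → met
Not met: 1, 2, 6, 7, 9

1, 2, 6, 7, 9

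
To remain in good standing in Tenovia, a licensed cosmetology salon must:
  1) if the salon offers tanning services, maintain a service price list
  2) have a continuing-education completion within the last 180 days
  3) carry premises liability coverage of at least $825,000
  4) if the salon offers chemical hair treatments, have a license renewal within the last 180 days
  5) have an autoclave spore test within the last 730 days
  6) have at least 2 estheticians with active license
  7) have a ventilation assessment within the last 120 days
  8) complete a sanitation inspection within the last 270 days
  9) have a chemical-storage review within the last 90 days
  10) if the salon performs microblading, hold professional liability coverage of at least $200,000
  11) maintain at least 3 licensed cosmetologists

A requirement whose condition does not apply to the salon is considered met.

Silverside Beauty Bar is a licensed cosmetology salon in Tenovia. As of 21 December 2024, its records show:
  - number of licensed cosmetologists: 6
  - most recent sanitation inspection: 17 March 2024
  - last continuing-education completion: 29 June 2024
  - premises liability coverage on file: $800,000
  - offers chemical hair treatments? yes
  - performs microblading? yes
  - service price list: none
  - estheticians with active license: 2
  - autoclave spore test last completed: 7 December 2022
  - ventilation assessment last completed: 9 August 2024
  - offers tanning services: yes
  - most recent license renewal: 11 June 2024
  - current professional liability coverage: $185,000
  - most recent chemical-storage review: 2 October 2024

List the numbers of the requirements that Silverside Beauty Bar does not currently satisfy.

1, 3, 4, 5, 7, 8, 10

1. condition 'offers tanning services' holds; service price list absent → not met
2. continuing-education completion 175 days ago vs limit 180 → met
3. premises liability coverage $800,000 < $825,000 → not met
4. condition 'offers chemical hair treatments' holds; license renewal 193 days ago vs limit 180 → not met
5. autoclave spore test 745 days ago vs limit 730 → not met
6. estheticians with active license 2 ≥ 2 → met
7. ventilation assessment 134 days ago vs limit 120 → not met
8. sanitation inspection 279 days ago vs limit 270 → not met
9. chemical-storage review 80 days ago vs limit 90 → met
10. condition 'performs microblading' holds; professional liability coverage $185,000 < $200,000 → not met
11. licensed cosmetologists 6 ≥ 3 → met
Not met: 1, 3, 4, 5, 7, 8, 10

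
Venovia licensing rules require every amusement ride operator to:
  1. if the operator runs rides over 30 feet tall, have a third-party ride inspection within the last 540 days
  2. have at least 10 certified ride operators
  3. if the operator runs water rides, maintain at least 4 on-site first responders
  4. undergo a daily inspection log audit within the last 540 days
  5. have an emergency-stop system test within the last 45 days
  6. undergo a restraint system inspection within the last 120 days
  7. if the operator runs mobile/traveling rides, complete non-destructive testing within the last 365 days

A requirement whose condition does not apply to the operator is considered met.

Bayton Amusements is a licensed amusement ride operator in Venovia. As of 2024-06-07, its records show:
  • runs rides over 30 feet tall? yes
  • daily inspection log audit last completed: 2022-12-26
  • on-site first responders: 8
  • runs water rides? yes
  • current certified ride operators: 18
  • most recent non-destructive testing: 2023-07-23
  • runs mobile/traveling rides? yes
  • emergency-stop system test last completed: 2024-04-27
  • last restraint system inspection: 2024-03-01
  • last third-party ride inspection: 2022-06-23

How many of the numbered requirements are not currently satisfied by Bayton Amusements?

1. condition 'runs rides over 30 feet tall' holds; third-party ride inspection 715 days ago vs limit 540 → not met
2. certified ride operators 18 ≥ 10 → met
3. condition 'runs water rides' holds; on-site first responders 8 ≥ 4 → met
4. daily inspection log audit 529 days ago vs limit 540 → met
5. emergency-stop system test 41 days ago vs limit 45 → met
6. restraint system inspection 98 days ago vs limit 120 → met
7. condition 'runs mobile/traveling rides' holds; non-destructive testing 320 days ago vs limit 365 → met
Not met: 1 of 7

1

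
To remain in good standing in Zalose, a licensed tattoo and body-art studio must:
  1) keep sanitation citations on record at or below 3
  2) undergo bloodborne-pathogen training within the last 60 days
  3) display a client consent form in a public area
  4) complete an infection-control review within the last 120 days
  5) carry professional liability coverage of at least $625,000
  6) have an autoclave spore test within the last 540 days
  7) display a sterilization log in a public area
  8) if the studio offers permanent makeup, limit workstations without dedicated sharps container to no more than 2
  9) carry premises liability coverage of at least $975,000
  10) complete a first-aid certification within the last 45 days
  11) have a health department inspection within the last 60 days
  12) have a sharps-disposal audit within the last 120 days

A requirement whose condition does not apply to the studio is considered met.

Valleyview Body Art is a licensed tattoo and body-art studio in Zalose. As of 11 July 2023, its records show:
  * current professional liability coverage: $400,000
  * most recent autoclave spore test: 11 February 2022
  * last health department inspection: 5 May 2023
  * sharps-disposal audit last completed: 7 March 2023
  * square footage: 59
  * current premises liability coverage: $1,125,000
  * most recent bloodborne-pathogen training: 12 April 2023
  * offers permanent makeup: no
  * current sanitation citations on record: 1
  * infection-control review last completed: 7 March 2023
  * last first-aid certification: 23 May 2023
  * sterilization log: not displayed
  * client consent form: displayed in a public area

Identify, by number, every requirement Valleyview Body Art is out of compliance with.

2, 4, 5, 7, 10, 11, 12

1. sanitation citations on record 1 ≤ 3 → met
2. bloodborne-pathogen training 90 days ago vs limit 60 → not met
3. client consent form present → met
4. infection-control review 126 days ago vs limit 120 → not met
5. professional liability coverage $400,000 < $625,000 → not met
6. autoclave spore test 515 days ago vs limit 540 → met
7. sterilization log absent → not met
8. condition 'offers permanent makeup' does not hold → requirement n/a → met
9. premises liability coverage $1,125,000 ≥ $975,000 → met
10. first-aid certification 49 days ago vs limit 45 → not met
11. health department inspection 67 days ago vs limit 60 → not met
12. sharps-disposal audit 126 days ago vs limit 120 → not met
Not met: 2, 4, 5, 7, 10, 11, 12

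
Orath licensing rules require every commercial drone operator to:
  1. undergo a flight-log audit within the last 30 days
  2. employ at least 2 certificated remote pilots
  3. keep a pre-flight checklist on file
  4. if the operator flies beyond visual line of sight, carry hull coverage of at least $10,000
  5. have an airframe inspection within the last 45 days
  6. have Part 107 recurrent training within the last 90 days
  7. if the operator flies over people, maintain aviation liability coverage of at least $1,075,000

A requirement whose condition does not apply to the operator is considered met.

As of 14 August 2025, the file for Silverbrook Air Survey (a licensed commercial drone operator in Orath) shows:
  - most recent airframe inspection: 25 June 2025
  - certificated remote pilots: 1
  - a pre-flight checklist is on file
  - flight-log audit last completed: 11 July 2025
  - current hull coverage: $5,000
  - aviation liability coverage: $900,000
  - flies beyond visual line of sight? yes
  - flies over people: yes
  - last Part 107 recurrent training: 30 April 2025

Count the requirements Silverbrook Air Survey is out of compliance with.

6

1. flight-log audit 34 days ago vs limit 30 → not met
2. certificated remote pilots 1 < 2 → not met
3. pre-flight checklist present → met
4. condition 'flies beyond visual line of sight' holds; hull coverage $5,000 < $10,000 → not met
5. airframe inspection 50 days ago vs limit 45 → not met
6. Part 107 recurrent training 106 days ago vs limit 90 → not met
7. condition 'flies over people' holds; aviation liability coverage $900,000 < $1,075,000 → not met
Not met: 6 of 7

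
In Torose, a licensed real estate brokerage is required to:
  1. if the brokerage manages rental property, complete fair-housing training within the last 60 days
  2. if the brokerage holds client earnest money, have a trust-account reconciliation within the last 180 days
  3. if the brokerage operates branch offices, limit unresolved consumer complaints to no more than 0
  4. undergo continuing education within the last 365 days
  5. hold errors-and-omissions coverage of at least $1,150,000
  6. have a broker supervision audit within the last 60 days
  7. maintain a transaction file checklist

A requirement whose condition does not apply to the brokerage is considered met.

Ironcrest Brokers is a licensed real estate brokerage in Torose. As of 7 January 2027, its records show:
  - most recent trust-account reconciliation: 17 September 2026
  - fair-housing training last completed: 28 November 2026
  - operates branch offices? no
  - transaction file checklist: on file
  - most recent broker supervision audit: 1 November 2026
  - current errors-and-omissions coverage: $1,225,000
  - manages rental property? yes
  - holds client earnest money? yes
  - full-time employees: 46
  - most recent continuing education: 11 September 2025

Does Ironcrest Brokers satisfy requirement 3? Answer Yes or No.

Yes

3. condition 'operates branch offices' does not hold → requirement n/a → met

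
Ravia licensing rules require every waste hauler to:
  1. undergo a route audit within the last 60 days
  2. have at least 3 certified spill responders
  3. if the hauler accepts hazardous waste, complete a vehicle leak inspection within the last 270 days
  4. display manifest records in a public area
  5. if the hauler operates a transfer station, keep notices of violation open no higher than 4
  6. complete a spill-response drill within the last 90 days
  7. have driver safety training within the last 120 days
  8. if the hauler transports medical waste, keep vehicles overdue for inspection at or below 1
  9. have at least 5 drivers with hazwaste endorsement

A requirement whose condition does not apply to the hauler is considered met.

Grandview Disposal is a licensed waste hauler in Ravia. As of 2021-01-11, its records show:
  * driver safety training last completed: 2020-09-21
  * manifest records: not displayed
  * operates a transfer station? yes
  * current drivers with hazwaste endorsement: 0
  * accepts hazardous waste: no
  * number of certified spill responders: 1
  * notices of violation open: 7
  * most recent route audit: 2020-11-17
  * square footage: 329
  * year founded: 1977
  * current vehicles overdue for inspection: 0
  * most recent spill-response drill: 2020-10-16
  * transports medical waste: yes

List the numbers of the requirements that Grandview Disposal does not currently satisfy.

1. route audit 55 days ago vs limit 60 → met
2. certified spill responders 1 < 3 → not met
3. condition 'accepts hazardous waste' does not hold → requirement n/a → met
4. manifest records absent → not met
5. condition 'operates a transfer station' holds; notices of violation open 7 > 4 → not met
6. spill-response drill 87 days ago vs limit 90 → met
7. driver safety training 112 days ago vs limit 120 → met
8. condition 'transports medical waste' holds; vehicles overdue for inspection 0 ≤ 1 → met
9. drivers with hazwaste endorsement 0 < 5 → not met
Not met: 2, 4, 5, 9

2, 4, 5, 9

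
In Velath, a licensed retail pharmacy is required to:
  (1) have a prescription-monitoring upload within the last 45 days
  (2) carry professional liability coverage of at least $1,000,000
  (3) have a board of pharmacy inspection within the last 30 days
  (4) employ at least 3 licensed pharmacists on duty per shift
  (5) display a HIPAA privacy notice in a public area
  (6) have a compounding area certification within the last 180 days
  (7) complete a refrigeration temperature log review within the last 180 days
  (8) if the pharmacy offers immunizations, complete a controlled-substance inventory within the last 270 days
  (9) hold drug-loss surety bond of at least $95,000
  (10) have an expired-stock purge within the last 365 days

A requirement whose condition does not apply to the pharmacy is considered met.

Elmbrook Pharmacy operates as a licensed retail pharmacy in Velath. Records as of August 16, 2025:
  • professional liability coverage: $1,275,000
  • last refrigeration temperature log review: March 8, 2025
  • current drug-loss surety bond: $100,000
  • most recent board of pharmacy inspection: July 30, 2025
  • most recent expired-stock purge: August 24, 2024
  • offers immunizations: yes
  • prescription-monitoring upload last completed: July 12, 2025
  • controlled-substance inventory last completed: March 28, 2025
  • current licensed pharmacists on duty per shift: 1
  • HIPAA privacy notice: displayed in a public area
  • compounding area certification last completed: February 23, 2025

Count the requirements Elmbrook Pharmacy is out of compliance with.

1

1. prescription-monitoring upload 35 days ago vs limit 45 → met
2. professional liability coverage $1,275,000 ≥ $1,000,000 → met
3. board of pharmacy inspection 17 days ago vs limit 30 → met
4. licensed pharmacists on duty per shift 1 < 3 → not met
5. HIPAA privacy notice present → met
6. compounding area certification 174 days ago vs limit 180 → met
7. refrigeration temperature log review 161 days ago vs limit 180 → met
8. condition 'offers immunizations' holds; controlled-substance inventory 141 days ago vs limit 270 → met
9. drug-loss surety bond $100,000 ≥ $95,000 → met
10. expired-stock purge 357 days ago vs limit 365 → met
Not met: 1 of 10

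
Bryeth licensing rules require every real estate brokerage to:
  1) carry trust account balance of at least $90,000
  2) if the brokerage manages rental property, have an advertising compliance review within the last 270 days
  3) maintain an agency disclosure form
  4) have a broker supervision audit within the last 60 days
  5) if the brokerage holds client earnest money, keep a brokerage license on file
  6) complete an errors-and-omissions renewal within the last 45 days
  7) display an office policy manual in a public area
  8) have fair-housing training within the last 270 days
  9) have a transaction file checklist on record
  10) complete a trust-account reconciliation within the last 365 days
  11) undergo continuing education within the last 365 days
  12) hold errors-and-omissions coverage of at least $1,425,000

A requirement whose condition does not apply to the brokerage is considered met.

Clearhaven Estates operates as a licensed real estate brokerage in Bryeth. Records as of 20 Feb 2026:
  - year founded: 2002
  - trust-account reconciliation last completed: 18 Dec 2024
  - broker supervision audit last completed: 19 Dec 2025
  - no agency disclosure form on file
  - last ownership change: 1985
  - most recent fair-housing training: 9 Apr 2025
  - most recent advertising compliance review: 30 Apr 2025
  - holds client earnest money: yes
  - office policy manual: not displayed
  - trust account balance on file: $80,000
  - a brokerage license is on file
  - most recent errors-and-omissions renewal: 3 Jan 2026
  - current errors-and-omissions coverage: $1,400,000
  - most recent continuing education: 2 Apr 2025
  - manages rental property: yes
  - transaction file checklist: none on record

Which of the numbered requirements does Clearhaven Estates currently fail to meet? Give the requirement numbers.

1. trust account balance $80,000 < $90,000 → not met
2. condition 'manages rental property' holds; advertising compliance review 296 days ago vs limit 270 → not met
3. agency disclosure form absent → not met
4. broker supervision audit 63 days ago vs limit 60 → not met
5. condition 'holds client earnest money' holds; brokerage license present → met
6. errors-and-omissions renewal 48 days ago vs limit 45 → not met
7. office policy manual absent → not met
8. fair-housing training 317 days ago vs limit 270 → not met
9. transaction file checklist absent → not met
10. trust-account reconciliation 429 days ago vs limit 365 → not met
11. continuing education 324 days ago vs limit 365 → met
12. errors-and-omissions coverage $1,400,000 < $1,425,000 → not met
Not met: 1, 2, 3, 4, 6, 7, 8, 9, 10, 12

1, 2, 3, 4, 6, 7, 8, 9, 10, 12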